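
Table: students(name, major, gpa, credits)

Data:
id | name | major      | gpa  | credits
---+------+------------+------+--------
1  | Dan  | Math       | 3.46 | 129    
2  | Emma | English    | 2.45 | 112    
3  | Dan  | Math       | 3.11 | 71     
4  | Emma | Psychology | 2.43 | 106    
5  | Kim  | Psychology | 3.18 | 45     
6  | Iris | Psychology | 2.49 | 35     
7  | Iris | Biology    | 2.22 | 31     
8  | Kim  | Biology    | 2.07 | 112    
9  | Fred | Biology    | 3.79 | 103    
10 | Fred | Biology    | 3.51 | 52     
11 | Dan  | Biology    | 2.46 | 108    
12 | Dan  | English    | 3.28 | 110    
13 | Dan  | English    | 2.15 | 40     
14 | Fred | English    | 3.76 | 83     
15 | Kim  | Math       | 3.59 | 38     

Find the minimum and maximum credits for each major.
SELECT major, MIN(credits), MAX(credits)
FROM students
GROUP BY major

Result:
  Biology: min=31, max=112
  English: min=40, max=112
  Math: min=38, max=129
  Psychology: min=35, max=106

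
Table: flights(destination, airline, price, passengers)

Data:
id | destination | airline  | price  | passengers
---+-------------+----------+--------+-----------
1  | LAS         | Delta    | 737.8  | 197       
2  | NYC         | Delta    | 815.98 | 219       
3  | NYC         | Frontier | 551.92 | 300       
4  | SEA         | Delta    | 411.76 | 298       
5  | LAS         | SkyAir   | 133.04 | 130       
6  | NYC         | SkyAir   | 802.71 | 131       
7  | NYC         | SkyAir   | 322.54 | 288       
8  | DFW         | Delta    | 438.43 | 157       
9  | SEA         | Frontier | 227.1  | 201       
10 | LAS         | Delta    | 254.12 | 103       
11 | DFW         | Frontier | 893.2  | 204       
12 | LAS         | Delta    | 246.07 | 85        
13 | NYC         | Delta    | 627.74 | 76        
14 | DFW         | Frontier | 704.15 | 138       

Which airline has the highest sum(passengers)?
SELECT airline, SUM(passengers) as val
FROM flights
GROUP BY airline
ORDER BY val DESC
LIMIT 1

Result: Delta with sum(passengers) = 1135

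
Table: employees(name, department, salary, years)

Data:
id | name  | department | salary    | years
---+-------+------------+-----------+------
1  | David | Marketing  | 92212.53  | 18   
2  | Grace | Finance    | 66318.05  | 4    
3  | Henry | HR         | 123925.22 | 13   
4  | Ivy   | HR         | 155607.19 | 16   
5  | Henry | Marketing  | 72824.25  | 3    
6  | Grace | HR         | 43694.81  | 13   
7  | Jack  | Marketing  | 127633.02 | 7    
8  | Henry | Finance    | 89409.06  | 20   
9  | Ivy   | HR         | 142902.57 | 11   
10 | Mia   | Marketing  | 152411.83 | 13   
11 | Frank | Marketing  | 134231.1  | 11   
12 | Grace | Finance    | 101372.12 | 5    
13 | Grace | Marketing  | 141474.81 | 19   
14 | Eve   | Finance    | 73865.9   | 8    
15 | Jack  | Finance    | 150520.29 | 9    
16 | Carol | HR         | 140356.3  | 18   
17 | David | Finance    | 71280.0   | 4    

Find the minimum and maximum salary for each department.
SELECT department, MIN(salary), MAX(salary)
FROM employees
GROUP BY department

Result:
  Finance: min=66318.05, max=150520.29
  HR: min=43694.81, max=155607.19
  Marketing: min=72824.25, max=152411.83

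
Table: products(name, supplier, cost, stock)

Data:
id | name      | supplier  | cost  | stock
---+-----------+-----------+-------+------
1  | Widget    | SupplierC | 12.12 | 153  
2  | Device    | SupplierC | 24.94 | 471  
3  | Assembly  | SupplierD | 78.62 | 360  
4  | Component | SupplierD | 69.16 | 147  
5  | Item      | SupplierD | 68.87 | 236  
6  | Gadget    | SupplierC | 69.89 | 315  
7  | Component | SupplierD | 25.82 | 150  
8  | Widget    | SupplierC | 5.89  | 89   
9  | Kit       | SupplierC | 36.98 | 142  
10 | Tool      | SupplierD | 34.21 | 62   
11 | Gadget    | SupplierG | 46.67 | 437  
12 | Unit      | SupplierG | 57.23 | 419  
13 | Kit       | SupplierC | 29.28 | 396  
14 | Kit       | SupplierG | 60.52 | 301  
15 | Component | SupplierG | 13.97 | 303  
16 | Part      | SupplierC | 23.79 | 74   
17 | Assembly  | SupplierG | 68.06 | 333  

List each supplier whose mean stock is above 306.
SELECT supplier, AVG(stock)
FROM products
GROUP BY supplier
HAVING AVG(stock) > 306

Result:
  SupplierG: avg=358.60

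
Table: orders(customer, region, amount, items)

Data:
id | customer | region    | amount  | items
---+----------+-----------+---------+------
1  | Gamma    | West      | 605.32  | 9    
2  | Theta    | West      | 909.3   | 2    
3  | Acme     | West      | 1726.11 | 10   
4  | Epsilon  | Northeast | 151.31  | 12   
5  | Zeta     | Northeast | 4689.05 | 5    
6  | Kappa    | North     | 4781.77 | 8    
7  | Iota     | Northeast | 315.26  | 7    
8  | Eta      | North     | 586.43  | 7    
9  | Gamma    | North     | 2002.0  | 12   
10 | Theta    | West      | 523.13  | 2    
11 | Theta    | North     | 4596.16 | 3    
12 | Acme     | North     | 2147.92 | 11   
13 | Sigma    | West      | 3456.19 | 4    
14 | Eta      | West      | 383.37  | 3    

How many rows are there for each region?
SELECT region, COUNT(*) as count
FROM orders
GROUP BY region

Result:
  North: 5
  Northeast: 3
  West: 6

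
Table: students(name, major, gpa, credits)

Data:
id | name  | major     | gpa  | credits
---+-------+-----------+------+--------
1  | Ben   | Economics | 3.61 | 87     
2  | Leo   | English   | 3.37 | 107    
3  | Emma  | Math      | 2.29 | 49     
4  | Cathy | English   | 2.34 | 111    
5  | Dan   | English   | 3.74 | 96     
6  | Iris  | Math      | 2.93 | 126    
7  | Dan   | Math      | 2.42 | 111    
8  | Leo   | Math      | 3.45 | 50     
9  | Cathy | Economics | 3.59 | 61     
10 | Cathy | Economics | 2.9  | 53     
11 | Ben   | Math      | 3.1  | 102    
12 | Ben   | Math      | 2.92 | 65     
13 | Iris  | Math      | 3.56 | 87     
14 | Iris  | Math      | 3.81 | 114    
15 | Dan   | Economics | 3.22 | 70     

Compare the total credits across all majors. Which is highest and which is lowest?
SELECT major, SUM(credits)
FROM students
GROUP BY major
ORDER BY SUM(credits)

All groups:
  Economics: 271
  English: 314
  Math: 704

Highest: Math (704)
Lowest: Economics (271)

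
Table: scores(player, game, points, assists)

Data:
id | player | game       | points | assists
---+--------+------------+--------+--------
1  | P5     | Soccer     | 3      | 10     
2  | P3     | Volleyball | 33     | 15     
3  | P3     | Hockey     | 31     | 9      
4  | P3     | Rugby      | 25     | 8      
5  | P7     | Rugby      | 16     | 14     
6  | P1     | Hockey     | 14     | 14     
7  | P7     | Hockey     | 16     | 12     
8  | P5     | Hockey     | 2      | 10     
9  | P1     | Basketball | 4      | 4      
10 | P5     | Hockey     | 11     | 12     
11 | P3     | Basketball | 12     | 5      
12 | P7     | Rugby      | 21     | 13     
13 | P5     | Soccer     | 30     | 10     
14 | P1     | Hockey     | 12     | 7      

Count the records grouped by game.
SELECT game, COUNT(*) as count
FROM scores
GROUP BY game

Result:
  Basketball: 2
  Hockey: 6
  Rugby: 3
  Soccer: 2
  Volleyball: 1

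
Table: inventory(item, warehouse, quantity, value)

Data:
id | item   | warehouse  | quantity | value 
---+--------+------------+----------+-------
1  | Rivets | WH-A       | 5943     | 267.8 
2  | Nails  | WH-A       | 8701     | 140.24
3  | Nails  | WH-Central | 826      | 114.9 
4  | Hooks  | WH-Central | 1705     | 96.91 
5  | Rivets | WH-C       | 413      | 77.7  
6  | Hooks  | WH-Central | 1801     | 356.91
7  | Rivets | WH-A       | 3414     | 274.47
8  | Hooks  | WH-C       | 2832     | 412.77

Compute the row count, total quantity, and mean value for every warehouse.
SELECT warehouse,
       COUNT(*) as cnt,
       SUM(quantity) as total_quantity,
       AVG(value) as avg_value
FROM inventory
GROUP BY warehouse

Result:
  WH-A: 3 records, 18058 total quantity, 227.50 avg value
  WH-C: 2 records, 3245 total quantity, 245.24 avg value
  WH-Central: 3 records, 4332 total quantity, 189.57 avg value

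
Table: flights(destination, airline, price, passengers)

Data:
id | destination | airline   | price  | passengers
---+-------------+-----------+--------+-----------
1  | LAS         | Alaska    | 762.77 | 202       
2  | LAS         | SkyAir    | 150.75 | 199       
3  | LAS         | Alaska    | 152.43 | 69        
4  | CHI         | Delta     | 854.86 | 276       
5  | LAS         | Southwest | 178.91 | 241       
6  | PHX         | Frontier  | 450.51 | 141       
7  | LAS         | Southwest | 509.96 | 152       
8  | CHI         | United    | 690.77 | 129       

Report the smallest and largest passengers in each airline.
SELECT airline, MIN(passengers), MAX(passengers)
FROM flights
GROUP BY airline

Result:
  Alaska: min=69, max=202
  Delta: min=276, max=276
  Frontier: min=141, max=141
  SkyAir: min=199, max=199
  Southwest: min=152, max=241
  United: min=129, max=129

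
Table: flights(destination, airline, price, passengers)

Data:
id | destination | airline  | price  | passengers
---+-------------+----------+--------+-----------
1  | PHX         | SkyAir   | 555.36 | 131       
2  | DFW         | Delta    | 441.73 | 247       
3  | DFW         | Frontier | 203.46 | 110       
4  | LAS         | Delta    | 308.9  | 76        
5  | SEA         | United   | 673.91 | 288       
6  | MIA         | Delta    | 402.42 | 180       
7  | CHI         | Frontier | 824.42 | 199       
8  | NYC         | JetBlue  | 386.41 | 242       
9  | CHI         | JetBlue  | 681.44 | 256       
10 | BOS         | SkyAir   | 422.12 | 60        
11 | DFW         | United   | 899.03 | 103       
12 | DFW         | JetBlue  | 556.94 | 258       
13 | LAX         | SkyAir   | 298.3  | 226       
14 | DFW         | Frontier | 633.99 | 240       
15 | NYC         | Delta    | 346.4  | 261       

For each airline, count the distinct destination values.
SELECT airline, COUNT(DISTINCT destination)
FROM flights
GROUP BY airline

Result:
  Delta: 4 distinct
  Frontier: 2 distinct
  JetBlue: 3 distinct
  SkyAir: 3 distinct
  United: 2 distinct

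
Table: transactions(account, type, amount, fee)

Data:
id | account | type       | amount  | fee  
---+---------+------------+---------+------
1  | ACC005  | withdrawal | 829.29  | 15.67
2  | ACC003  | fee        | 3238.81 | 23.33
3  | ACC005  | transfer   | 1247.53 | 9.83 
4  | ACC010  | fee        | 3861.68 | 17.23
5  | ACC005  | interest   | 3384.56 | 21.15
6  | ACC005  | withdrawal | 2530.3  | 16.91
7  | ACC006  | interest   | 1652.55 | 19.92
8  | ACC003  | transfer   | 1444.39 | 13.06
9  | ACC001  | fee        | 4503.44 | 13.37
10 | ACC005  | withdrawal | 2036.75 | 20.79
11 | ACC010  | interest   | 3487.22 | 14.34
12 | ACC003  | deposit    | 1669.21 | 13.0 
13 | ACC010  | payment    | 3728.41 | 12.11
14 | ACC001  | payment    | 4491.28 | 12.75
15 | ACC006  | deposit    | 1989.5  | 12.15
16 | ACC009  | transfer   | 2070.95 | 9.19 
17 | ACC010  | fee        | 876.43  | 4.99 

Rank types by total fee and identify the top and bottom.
SELECT type, SUM(fee)
FROM transactions
GROUP BY type
ORDER BY SUM(fee)

All groups:
  payment: 24.86
  deposit: 25.15
  transfer: 32.08
  withdrawal: 53.37
  interest: 55.41
  fee: 58.92

Highest: fee (58.92)
Lowest: payment (24.86)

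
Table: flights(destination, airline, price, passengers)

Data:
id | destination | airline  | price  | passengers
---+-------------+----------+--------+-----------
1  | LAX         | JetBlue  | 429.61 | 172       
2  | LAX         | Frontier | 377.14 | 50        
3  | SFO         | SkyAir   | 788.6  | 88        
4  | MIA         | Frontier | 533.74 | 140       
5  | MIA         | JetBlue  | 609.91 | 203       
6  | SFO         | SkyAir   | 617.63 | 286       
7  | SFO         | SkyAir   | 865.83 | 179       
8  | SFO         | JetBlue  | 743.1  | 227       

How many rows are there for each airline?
SELECT airline, COUNT(*) as count
FROM flights
GROUP BY airline

Result:
  Frontier: 2
  JetBlue: 3
  SkyAir: 3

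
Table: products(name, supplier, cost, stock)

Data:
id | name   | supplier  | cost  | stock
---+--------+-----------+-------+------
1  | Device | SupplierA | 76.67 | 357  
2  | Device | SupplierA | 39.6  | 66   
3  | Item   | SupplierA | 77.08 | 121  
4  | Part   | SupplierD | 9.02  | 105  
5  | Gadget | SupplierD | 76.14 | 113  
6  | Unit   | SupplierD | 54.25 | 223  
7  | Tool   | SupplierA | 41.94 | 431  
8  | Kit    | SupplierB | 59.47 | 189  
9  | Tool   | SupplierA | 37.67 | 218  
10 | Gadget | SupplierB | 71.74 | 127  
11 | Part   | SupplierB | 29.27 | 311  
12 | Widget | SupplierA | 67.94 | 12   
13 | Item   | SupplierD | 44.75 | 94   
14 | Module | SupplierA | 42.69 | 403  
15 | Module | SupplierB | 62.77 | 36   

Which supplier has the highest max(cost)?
SELECT supplier, MAX(cost) as val
FROM products
GROUP BY supplier
ORDER BY val DESC
LIMIT 1

Result: SupplierA with max(cost) = 77.08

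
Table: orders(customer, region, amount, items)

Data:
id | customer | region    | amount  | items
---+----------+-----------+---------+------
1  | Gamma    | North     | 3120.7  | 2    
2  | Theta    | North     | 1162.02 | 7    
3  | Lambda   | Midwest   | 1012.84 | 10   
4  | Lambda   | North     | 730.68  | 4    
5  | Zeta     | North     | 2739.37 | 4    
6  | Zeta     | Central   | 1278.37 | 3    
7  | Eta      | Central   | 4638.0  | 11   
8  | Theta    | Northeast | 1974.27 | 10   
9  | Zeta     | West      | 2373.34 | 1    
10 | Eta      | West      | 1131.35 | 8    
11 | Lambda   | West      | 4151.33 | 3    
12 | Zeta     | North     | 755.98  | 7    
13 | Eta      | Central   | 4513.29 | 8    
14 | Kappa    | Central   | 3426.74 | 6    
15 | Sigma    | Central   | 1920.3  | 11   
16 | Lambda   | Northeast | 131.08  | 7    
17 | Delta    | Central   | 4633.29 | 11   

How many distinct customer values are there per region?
SELECT region, COUNT(DISTINCT customer)
FROM orders
GROUP BY region

Result:
  Central: 5 distinct
  Midwest: 1 distinct
  North: 4 distinct
  Northeast: 2 distinct
  West: 3 distinct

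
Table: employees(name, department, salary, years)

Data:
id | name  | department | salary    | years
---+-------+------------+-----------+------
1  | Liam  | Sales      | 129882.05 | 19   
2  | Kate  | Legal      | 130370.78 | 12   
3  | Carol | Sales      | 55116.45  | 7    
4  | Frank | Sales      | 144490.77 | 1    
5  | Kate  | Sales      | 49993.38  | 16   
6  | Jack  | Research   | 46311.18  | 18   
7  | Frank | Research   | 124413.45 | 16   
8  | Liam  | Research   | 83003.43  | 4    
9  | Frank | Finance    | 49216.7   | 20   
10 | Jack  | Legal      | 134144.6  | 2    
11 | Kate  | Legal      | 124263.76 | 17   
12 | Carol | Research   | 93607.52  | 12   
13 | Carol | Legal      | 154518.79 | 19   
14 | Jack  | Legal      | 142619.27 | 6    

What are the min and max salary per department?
SELECT department, MIN(salary), MAX(salary)
FROM employees
GROUP BY department

Result:
  Finance: min=49216.70, max=49216.70
  Legal: min=124263.76, max=154518.79
  Research: min=46311.18, max=124413.45
  Sales: min=49993.38, max=144490.77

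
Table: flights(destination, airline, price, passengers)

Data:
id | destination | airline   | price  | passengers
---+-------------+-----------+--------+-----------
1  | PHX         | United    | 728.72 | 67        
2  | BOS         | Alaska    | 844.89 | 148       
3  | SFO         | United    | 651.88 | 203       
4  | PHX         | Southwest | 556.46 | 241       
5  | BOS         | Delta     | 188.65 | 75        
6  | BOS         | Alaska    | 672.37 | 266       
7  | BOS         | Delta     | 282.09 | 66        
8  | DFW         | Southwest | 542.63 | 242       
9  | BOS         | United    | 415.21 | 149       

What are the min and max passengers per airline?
SELECT airline, MIN(passengers), MAX(passengers)
FROM flights
GROUP BY airline

Result:
  Alaska: min=148, max=266
  Delta: min=66, max=75
  Southwest: min=241, max=242
  United: min=67, max=203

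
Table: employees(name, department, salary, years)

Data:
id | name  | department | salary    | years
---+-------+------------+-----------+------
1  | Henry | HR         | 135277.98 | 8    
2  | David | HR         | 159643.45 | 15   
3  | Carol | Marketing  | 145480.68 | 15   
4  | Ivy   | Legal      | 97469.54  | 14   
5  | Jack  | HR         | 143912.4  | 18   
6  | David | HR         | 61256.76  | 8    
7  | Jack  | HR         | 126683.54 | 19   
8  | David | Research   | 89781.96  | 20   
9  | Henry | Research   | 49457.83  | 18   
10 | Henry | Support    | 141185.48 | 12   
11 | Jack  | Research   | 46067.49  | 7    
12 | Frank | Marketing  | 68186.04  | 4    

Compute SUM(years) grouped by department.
SELECT department, SUM(years) as result
FROM employees
GROUP BY department

Result:
  HR: 68
  Legal: 14
  Marketing: 19
  Research: 45
  Support: 12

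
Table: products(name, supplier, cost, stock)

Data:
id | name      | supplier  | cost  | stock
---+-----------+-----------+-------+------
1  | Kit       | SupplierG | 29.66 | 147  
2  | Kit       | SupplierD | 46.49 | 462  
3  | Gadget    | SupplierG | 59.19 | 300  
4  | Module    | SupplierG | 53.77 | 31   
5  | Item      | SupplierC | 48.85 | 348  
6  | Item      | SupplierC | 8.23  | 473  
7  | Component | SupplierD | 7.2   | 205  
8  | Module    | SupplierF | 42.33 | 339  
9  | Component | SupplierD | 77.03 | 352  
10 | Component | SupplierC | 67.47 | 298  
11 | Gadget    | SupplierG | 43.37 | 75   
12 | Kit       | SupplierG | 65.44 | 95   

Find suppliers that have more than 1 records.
SELECT supplier, COUNT(*) as cnt
FROM products
GROUP BY supplier
HAVING COUNT(*) > 1

Result:
  SupplierC: 3
  SupplierD: 3
  SupplierG: 5

Note: HAVING filters groups after aggregation, WHERE filters rows before.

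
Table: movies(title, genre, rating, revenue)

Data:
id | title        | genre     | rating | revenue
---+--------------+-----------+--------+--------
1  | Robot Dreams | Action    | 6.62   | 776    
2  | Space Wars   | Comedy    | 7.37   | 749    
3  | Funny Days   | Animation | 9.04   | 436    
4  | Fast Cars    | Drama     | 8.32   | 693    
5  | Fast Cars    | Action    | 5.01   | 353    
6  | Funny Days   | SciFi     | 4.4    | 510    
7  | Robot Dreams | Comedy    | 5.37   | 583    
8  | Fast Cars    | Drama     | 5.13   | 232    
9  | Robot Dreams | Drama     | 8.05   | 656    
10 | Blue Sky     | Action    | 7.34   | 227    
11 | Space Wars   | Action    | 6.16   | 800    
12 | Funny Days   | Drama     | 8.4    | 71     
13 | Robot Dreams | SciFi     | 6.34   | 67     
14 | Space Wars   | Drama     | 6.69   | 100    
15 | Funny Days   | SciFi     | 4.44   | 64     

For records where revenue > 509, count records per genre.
SELECT genre, COUNT(*)
FROM movies
WHERE revenue > 509
GROUP BY genre

Note: WHERE filters rows before grouping.

Result:
  Action: 2
  Comedy: 2
  Drama: 2
  SciFi: 1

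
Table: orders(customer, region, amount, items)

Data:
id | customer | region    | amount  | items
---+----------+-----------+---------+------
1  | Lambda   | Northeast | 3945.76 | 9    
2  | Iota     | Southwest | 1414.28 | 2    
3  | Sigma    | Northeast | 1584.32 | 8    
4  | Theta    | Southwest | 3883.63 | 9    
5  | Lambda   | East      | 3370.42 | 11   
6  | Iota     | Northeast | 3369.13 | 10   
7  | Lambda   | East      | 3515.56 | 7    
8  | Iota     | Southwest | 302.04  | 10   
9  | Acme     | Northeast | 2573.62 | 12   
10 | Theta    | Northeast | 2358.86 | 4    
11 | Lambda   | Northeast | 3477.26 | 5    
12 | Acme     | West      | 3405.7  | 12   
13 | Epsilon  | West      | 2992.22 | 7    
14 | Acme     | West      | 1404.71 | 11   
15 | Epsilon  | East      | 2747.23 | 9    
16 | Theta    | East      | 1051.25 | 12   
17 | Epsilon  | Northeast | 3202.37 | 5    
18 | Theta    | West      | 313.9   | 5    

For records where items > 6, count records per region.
SELECT region, COUNT(*)
FROM orders
WHERE items > 6
GROUP BY region

Note: WHERE filters rows before grouping.

Result:
  East: 4
  Northeast: 4
  Southwest: 2
  West: 3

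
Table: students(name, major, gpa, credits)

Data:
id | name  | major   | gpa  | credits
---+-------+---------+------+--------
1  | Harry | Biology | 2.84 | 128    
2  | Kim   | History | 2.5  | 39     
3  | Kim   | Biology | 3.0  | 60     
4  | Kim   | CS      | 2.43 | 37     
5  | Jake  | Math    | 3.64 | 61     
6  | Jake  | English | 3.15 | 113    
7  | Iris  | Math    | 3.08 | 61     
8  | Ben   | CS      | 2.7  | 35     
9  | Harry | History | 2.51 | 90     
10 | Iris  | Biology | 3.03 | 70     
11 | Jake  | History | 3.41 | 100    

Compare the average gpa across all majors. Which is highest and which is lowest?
SELECT major, AVG(gpa)
FROM students
GROUP BY major
ORDER BY AVG(gpa)

All groups:
  CS: 2.57
  History: 2.81
  Biology: 2.96
  English: 3.15
  Math: 3.36

Highest: Math (3.36)
Lowest: CS (2.57)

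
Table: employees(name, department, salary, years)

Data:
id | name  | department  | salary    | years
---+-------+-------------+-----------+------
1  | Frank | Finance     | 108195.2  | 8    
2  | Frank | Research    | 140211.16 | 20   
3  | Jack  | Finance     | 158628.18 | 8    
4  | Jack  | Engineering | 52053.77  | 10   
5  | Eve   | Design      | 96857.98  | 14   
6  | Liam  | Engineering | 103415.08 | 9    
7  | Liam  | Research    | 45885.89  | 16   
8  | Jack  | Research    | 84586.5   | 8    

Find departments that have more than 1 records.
SELECT department, COUNT(*) as cnt
FROM employees
GROUP BY department
HAVING COUNT(*) > 1

Result:
  Engineering: 2
  Finance: 2
  Research: 3

Note: HAVING filters groups after aggregation, WHERE filters rows before.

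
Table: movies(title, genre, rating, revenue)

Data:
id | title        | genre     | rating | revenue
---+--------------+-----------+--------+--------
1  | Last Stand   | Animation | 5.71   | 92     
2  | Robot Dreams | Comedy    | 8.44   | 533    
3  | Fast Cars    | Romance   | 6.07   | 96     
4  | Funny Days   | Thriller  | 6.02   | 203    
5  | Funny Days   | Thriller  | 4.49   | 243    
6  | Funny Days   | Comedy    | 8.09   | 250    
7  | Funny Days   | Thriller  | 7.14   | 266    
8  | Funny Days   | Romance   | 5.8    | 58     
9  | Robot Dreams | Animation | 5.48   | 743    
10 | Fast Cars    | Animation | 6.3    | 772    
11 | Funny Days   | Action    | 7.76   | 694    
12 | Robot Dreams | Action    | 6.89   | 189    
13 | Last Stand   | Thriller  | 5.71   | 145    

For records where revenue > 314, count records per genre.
SELECT genre, COUNT(*)
FROM movies
WHERE revenue > 314
GROUP BY genre

Note: WHERE filters rows before grouping.

Result:
  Action: 1
  Animation: 2
  Comedy: 1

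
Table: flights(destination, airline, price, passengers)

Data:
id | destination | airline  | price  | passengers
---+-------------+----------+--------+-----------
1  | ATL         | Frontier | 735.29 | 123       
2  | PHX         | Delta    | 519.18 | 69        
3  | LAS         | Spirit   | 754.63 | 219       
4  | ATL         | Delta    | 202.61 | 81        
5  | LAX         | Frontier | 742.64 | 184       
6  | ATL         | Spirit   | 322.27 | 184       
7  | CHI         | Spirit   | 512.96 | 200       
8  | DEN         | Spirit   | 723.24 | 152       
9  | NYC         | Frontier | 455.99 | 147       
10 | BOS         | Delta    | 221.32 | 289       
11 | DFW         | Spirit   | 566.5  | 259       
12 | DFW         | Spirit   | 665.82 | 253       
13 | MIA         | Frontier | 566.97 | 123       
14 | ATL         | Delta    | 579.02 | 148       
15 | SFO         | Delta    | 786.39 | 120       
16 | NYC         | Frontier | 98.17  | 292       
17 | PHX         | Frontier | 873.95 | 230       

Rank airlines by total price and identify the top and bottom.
SELECT airline, SUM(price)
FROM flights
GROUP BY airline
ORDER BY SUM(price)

All groups:
  Delta: 2308.52
  Frontier: 3473.01
  Spirit: 3545.42

Highest: Spirit (3545.42)
Lowest: Delta (2308.52)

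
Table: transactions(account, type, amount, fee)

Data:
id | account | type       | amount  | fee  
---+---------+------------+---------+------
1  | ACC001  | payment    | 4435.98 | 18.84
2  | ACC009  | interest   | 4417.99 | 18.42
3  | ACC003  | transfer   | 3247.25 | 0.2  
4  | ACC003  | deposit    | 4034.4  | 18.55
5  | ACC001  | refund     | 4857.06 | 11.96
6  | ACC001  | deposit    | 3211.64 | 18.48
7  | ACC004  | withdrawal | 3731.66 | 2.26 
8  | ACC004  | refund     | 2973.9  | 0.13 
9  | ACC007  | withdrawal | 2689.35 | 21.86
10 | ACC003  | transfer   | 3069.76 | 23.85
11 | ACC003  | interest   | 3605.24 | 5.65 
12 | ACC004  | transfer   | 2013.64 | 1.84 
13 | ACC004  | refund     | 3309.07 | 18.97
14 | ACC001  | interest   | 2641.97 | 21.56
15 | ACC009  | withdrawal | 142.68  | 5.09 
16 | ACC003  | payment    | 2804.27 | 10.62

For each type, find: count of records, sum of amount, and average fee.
SELECT type,
       COUNT(*) as cnt,
       SUM(amount) as total_amount,
       AVG(fee) as avg_fee
FROM transactions
GROUP BY type

Result:
  deposit: 2 records, 7246.04 total amount, 18.52 avg fee
  interest: 3 records, 10665.20 total amount, 15.21 avg fee
  payment: 2 records, 7240.25 total amount, 14.73 avg fee
  refund: 3 records, 11140.03 total amount, 10.35 avg fee
  transfer: 3 records, 8330.65 total amount, 8.63 avg fee
  withdrawal: 3 records, 6563.69 total amount, 9.74 avg fee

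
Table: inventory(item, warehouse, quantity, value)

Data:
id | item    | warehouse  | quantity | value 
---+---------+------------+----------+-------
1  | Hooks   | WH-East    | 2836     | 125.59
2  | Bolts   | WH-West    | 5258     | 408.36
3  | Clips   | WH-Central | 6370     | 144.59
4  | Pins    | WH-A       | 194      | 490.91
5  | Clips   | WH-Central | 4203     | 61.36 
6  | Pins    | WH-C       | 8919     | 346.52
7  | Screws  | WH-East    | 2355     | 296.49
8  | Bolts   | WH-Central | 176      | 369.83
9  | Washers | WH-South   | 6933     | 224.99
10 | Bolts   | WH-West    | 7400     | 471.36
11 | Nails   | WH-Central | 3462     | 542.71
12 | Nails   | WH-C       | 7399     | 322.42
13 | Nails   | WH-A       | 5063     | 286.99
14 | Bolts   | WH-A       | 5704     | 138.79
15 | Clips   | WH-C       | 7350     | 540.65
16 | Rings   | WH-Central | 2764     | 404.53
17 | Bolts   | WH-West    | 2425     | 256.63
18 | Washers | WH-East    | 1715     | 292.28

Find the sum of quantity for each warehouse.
SELECT warehouse, SUM(quantity) as result
FROM inventory
GROUP BY warehouse

Result:
  WH-A: 10961
  WH-C: 23668
  WH-Central: 16975
  WH-East: 6906
  WH-South: 6933
  WH-West: 15083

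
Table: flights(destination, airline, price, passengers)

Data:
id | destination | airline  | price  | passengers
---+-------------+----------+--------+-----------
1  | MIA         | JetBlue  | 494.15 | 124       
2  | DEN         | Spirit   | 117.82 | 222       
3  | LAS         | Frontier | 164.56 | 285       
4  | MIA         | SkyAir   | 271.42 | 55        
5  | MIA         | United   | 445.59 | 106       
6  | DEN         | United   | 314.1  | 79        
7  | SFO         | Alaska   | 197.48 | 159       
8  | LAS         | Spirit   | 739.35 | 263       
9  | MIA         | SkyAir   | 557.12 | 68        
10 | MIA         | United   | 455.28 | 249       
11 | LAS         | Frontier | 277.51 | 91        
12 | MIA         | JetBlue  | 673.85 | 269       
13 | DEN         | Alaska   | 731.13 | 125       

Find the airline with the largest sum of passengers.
SELECT airline, SUM(passengers) as val
FROM flights
GROUP BY airline
ORDER BY val DESC
LIMIT 1

Result: Spirit with sum(passengers) = 485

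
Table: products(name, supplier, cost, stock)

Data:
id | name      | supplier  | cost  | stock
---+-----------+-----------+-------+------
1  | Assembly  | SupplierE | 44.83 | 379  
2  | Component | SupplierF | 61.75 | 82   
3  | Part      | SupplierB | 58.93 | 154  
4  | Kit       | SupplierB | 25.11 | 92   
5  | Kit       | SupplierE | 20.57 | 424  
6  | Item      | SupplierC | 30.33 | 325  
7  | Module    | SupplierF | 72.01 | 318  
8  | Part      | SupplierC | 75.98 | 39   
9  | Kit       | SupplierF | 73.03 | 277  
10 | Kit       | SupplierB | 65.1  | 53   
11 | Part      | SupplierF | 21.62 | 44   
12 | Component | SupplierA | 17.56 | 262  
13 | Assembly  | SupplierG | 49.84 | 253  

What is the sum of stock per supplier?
SELECT supplier, SUM(stock) as result
FROM products
GROUP BY supplier

Result:
  SupplierA: 262
  SupplierB: 299
  SupplierC: 364
  SupplierE: 803
  SupplierF: 721
  SupplierG: 253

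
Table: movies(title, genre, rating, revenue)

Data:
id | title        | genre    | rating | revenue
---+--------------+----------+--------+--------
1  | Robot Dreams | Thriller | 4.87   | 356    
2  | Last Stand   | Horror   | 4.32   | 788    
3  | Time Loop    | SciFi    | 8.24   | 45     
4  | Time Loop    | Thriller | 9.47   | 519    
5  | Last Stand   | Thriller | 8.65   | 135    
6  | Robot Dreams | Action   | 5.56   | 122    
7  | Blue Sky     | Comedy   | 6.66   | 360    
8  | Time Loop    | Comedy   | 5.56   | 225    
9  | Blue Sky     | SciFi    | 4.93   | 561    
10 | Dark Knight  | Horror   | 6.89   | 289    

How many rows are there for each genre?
SELECT genre, COUNT(*) as count
FROM movies
GROUP BY genre

Result:
  Action: 1
  Comedy: 2
  Horror: 2
  SciFi: 2
  Thriller: 3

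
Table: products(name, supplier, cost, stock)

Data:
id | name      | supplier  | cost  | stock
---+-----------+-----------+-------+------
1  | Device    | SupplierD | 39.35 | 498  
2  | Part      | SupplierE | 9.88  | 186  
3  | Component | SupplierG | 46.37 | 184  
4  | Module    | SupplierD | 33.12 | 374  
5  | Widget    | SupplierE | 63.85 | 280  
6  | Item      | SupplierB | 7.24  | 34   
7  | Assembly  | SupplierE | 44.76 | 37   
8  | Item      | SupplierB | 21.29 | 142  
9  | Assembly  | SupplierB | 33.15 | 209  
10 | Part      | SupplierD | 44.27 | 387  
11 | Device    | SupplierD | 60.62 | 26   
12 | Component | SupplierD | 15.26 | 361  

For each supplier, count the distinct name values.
SELECT supplier, COUNT(DISTINCT name)
FROM products
GROUP BY supplier

Result:
  SupplierB: 2 distinct
  SupplierD: 4 distinct
  SupplierE: 3 distinct
  SupplierG: 1 distinct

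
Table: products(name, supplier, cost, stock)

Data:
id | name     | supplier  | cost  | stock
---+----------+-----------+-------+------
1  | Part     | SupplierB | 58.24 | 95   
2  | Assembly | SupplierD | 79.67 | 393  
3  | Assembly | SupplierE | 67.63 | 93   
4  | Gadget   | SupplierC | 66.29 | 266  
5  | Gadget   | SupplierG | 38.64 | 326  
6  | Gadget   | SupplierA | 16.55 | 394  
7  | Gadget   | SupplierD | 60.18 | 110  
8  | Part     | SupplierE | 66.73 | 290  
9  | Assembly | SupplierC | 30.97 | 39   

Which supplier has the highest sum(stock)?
SELECT supplier, SUM(stock) as val
FROM products
GROUP BY supplier
ORDER BY val DESC
LIMIT 1

Result: SupplierD with sum(stock) = 503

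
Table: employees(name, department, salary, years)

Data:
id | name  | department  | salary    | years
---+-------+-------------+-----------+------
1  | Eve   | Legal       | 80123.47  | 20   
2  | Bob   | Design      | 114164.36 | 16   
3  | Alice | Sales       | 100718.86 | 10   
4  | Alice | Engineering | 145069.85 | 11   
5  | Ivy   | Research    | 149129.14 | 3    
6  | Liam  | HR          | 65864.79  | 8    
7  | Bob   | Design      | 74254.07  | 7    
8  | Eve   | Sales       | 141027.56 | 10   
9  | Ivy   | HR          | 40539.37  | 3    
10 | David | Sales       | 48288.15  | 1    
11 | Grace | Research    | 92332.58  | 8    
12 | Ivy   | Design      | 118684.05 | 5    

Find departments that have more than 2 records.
SELECT department, COUNT(*) as cnt
FROM employees
GROUP BY department
HAVING COUNT(*) > 2

Result:
  Design: 3
  Sales: 3

Note: HAVING filters groups after aggregation, WHERE filters rows before.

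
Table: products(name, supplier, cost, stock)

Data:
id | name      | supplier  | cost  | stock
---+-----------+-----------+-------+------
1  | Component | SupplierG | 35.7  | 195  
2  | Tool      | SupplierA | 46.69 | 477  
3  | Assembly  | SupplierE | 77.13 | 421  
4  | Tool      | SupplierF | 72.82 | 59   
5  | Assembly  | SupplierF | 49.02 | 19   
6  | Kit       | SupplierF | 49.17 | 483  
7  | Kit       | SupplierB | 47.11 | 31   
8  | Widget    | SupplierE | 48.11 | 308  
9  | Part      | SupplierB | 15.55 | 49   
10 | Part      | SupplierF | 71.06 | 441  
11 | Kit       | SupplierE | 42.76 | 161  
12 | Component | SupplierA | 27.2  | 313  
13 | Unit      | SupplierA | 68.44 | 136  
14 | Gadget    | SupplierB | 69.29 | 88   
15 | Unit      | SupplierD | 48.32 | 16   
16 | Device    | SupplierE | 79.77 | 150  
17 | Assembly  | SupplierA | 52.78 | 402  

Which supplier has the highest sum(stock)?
SELECT supplier, SUM(stock) as val
FROM products
GROUP BY supplier
ORDER BY val DESC
LIMIT 1

Result: SupplierA with sum(stock) = 1328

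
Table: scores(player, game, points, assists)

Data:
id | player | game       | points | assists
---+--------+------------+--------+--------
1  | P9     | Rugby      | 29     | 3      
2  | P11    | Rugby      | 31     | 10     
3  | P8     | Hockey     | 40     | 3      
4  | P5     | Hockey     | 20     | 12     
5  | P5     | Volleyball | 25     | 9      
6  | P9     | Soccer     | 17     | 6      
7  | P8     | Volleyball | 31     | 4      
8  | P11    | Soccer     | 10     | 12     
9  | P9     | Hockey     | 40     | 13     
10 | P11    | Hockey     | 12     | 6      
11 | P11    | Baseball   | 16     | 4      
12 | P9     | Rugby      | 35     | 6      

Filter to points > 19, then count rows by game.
SELECT game, COUNT(*)
FROM scores
WHERE points > 19
GROUP BY game

Note: WHERE filters rows before grouping.

Result:
  Hockey: 3
  Rugby: 3
  Volleyball: 2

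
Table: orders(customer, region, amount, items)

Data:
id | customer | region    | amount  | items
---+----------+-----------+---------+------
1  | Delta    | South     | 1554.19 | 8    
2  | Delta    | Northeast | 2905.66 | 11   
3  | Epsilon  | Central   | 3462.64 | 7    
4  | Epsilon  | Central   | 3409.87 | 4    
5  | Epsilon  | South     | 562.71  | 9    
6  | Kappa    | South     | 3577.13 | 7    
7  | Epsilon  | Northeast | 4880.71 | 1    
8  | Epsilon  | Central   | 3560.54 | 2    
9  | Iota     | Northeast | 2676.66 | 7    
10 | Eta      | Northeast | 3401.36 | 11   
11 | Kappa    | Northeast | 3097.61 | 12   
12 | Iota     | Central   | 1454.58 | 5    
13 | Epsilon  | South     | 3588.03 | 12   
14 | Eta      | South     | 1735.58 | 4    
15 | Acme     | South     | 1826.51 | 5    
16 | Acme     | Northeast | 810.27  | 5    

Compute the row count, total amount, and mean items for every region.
SELECT region,
       COUNT(*) as cnt,
       SUM(amount) as total_amount,
       AVG(items) as avg_items
FROM orders
GROUP BY region

Result:
  Central: 4 records, 11887.63 total amount, 4.50 avg items
  Northeast: 6 records, 17772.27 total amount, 7.83 avg items
  South: 6 records, 12844.15 total amount, 7.50 avg items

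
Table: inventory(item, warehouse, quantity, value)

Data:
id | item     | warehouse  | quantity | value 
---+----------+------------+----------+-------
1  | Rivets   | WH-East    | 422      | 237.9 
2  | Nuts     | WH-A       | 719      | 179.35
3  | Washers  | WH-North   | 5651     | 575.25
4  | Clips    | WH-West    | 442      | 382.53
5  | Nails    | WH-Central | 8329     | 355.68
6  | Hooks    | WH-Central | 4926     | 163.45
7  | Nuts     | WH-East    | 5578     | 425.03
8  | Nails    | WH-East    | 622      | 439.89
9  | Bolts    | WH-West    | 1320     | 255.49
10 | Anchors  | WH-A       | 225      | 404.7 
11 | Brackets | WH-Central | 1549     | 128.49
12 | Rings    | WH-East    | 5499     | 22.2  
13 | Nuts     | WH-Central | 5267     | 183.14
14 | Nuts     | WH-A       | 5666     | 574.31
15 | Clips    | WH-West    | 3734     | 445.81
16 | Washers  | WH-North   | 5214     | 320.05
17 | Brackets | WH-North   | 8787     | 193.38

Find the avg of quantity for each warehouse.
SELECT warehouse, AVG(quantity) as result
FROM inventory
GROUP BY warehouse

Result:
  WH-A: 2203.33
  WH-Central: 5017.75
  WH-East: 3030.25
  WH-North: 6550.67
  WH-West: 1832.00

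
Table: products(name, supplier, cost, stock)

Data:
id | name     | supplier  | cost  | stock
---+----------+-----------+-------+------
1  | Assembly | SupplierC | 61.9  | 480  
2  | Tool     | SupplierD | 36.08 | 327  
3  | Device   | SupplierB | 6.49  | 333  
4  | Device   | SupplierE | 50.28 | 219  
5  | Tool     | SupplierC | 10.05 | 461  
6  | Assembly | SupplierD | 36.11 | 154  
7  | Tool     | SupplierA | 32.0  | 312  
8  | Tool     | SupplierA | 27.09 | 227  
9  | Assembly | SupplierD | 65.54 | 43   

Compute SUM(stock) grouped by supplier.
SELECT supplier, SUM(stock) as result
FROM products
GROUP BY supplier

Result:
  SupplierA: 539
  SupplierB: 333
  SupplierC: 941
  SupplierD: 524
  SupplierE: 219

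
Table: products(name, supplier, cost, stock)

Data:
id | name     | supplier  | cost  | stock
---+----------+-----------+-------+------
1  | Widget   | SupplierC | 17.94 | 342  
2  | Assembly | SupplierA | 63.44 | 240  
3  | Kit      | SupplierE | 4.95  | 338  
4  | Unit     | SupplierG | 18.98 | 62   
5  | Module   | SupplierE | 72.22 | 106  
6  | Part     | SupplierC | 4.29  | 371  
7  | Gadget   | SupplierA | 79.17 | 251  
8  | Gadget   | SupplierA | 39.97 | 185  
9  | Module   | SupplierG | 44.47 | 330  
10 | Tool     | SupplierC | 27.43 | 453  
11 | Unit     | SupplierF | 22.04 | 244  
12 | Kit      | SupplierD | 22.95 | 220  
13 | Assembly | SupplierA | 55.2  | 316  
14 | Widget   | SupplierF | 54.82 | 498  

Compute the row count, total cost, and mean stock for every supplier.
SELECT supplier,
       COUNT(*) as cnt,
       SUM(cost) as total_cost,
       AVG(stock) as avg_stock
FROM products
GROUP BY supplier

Result:
  SupplierA: 4 records, 237.78 total cost, 248.00 avg stock
  SupplierC: 3 records, 49.66 total cost, 388.67 avg stock
  SupplierD: 1 records, 22.95 total cost, 220.00 avg stock
  SupplierE: 2 records, 77.17 total cost, 222.00 avg stock
  SupplierF: 2 records, 76.86 total cost, 371.00 avg stock
  SupplierG: 2 records, 63.45 total cost, 196.00 avg stock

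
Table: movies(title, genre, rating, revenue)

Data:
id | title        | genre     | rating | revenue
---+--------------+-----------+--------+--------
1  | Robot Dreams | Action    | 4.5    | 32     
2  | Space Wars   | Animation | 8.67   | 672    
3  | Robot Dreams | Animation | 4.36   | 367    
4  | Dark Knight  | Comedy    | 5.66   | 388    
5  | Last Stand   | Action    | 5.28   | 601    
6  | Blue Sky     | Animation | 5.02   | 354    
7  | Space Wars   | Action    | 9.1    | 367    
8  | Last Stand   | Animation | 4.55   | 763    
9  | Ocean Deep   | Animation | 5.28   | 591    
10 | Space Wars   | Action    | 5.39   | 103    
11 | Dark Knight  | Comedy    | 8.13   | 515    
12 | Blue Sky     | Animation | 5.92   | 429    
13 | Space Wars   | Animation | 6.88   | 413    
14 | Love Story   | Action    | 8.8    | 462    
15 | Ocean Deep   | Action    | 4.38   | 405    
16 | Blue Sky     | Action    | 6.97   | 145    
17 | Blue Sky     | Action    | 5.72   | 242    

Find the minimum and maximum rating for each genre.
SELECT genre, MIN(rating), MAX(rating)
FROM movies
GROUP BY genre

Result:
  Action: min=4.38, max=9.10
  Animation: min=4.36, max=8.67
  Comedy: min=5.66, max=8.13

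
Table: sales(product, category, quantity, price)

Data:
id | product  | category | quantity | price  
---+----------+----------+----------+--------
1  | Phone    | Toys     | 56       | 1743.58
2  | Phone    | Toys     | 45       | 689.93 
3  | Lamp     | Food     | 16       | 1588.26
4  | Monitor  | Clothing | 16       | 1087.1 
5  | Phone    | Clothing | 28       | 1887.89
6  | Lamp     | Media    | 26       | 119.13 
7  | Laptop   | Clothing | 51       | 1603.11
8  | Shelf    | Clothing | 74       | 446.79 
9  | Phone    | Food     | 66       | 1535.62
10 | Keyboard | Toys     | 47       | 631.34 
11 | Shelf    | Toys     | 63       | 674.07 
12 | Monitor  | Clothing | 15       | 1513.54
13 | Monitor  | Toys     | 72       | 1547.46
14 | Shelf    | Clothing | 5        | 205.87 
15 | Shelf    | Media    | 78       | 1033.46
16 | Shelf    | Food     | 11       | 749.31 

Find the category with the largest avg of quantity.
SELECT category, AVG(quantity) as val
FROM sales
GROUP BY category
ORDER BY val DESC
LIMIT 1

Result: Toys with avg(quantity) = 56.60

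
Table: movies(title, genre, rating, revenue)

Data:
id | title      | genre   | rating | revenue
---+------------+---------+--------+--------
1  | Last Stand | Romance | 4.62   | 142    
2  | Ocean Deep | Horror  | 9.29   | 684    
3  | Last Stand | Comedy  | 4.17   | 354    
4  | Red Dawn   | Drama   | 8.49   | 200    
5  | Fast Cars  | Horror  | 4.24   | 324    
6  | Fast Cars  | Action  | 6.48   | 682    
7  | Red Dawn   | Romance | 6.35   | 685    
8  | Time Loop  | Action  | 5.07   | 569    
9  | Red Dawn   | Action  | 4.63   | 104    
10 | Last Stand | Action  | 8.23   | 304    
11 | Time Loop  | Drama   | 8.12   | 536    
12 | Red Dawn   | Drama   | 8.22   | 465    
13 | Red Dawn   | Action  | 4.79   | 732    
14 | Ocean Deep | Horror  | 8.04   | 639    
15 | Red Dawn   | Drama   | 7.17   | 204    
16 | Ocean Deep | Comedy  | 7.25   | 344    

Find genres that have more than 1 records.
SELECT genre, COUNT(*) as cnt
FROM movies
GROUP BY genre
HAVING COUNT(*) > 1

Result:
  Action: 5
  Comedy: 2
  Drama: 4
  Horror: 3
  Romance: 2

Note: HAVING filters groups after aggregation, WHERE filters rows before.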